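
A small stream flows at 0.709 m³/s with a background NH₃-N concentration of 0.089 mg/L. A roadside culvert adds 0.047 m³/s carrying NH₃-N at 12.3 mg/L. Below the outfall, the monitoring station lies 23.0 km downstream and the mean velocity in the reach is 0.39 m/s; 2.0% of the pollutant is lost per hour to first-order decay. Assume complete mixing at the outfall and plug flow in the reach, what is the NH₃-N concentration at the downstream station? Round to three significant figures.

Flow-weighted average: C = (0.7090·0.08900 + 0.04700·12.30) / 0.7560 = 0.6412/0.7560 = 0.8481 mg/L.
Travel time t = 23.0·1000 / 0.39 = 58970 s = 16.38 h.
2.0%/h lost → k = −ln(1 − 0.02) = 0.02020 h⁻¹.
After decay, C = 0.8481 × e^(−kt) = 0.8481 × 0.7182 = 0.6092 mg/L.

0.609 mg/L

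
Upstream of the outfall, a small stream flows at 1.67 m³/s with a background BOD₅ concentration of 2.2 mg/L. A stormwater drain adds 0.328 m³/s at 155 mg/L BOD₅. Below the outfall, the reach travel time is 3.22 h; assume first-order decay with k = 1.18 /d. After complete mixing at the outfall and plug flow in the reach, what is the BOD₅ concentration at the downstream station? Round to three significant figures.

After mixing, C = (1.670·2.200 + 0.3280·155.0) / 1.998 = 54.51/1.998 = 27.28 mg/L.
After decay, C = 27.28 × e^(−kt) = 27.28 × 0.8536 = 23.29 mg/L.

23.3 mg/L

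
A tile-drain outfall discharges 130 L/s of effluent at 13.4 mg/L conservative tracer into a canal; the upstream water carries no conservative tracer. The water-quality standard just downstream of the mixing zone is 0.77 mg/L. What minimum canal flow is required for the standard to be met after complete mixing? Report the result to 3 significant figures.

2130 L/s

Set C_mix = 0.77: (Q·0 + 130.0·13.40) / (Q + 130.0) = 0.77
→ Q = 130.0·(13.40 − 0.77)/(0.77 − 0) = 2132 L/s.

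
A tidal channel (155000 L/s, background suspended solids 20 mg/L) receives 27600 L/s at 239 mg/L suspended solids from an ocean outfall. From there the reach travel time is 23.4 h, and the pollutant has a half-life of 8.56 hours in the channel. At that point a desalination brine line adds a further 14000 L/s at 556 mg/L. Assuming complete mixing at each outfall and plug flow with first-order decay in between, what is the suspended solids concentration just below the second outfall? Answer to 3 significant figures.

47.0 mg/L

Conservation of mass: C = (155000·20.00 + 27600·239.0) / 182600 = 9696000/182600 = 53.10 mg/L; combined flow 182600 L/s.
Half-life 8.56 h → k = ln 2 / 8.56 = 0.08098 h⁻¹ = 1.943 d⁻¹.
First-order decay: C = 53.10·exp(−k·t) = 53.10·0.1503 = 7.984 mg/L.
At the second outfall, C = (182600·7.984 + 14000·556.0) / (182600 + 14000) = 47.01 mg/L.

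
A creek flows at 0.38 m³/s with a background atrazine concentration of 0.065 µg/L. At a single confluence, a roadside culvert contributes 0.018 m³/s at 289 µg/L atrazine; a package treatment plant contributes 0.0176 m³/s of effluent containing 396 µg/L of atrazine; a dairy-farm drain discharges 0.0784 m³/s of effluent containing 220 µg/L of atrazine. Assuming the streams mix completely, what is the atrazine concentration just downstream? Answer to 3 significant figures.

Flow-weighted average: C = (0.3800·0.06500 + 0.01800·289.0 + 0.01760·396.0 + 0.07840·220.0) / 0.4940 = 29.44/0.4940 = 59.60 µg/L.

59.6 µg/L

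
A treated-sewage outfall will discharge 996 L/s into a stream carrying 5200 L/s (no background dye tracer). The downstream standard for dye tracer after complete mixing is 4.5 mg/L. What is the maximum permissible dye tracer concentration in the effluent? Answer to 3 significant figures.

28.0 mg/L

At the limit, (Qr·Cr + Qe·Cₑ)/(Qr + Qe) = 4.5:
Cₑ = (6196·4.5 − 5200·0) / 996.0 = 27.99 mg/L.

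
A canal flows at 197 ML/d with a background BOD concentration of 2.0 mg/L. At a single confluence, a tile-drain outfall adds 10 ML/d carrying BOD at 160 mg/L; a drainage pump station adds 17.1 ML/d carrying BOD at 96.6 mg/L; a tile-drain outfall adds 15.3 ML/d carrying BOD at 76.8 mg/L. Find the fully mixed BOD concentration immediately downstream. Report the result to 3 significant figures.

20.1 mg/L

Flow-weighted average: C = (197.0·2.000 + 10.00·160.0 + 17.10·96.60 + 15.30·76.80) / 239.4 = 4821/239.4 = 20.14 mg/L.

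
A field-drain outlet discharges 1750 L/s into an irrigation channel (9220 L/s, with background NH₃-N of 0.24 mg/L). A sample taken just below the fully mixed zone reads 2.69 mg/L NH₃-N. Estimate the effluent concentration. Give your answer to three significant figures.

15.6 mg/L

Mass balance: 9220·0.2400 + 1750·Cₑ = 10970·2.690
→ Cₑ = (10970·2.690 − 9220·0.2400) / 1750 = 15.60 mg/L.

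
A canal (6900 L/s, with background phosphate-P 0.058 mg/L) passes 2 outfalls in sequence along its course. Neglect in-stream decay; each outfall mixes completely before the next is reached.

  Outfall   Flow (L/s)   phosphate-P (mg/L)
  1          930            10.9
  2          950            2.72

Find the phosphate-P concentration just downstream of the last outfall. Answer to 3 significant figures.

1.49 mg/L

Below outfall 1: Q → 7830 L/s, C = (6900·0.05800 + 930.0·10.90)/7830 = 1.346 mg/L.
Below outfall 2: Q → 8780 L/s, C = (7830·1.346 + 950.0·2.720)/8780 = 1.494 mg/L.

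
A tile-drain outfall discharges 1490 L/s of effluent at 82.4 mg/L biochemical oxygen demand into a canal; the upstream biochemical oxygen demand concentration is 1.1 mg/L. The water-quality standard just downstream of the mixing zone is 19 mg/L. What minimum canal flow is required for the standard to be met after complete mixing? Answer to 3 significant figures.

5280 L/s

Set C_mix = 19: (Q·1.100 + 1490·82.40) / (Q + 1490) = 19
→ Q = 1490·(82.40 − 19)/(19 − 1.100) = 5277 L/s.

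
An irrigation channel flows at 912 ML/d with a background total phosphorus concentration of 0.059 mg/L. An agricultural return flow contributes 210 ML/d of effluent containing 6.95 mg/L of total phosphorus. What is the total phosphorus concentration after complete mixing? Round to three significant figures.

1.35 mg/L

Conservation of mass: C = (912.0·0.05900 + 210.0·6.950) / 1122 = 1513/1122 = 1.349 mg/L.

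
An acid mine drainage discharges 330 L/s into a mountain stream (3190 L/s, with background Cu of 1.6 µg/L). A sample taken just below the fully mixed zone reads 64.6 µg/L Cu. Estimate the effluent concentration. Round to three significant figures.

674 µg/L

Mass balance: 3190·1.600 + 330.0·Cₑ = 3520·64.60
→ Cₑ = (3520·64.60 − 3190·1.600) / 330.0 = 673.6 µg/L.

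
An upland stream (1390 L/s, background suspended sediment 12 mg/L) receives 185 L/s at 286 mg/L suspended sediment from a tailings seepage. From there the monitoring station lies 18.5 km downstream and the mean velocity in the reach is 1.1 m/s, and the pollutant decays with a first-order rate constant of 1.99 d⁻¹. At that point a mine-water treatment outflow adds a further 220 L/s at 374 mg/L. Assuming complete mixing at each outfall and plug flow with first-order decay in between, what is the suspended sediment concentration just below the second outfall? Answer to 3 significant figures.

Conservation of mass: C = (1390·12.00 + 185.0·286.0) / 1575 = 69590/1575 = 44.18 mg/L; combined flow 1575 L/s.
Travel time t = 18.5·1000 / 1.1 = 16820 s = 4.672 h.
Decay over the reach: 44.18·exp(−kt) = 44.18·0.6788 = 29.99 mg/L.
Second outfall: C = (1575·29.99 + 220.0·374.0)/1795 = 72.16 mg/L.

72.2 mg/L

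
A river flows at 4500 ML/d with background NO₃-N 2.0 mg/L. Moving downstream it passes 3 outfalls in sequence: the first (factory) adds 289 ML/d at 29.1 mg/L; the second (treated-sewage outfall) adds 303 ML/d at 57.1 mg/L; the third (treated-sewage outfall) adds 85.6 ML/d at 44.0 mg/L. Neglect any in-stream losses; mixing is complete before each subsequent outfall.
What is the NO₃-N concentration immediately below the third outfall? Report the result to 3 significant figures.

7.43 mg/L

After outfall 1: Q = 4500 + 289.0 = 4789 ML/d; C = (4500·2.000 + 289.0·29.10)/4789 = 3.635 mg/L.
After outfall 2: Q = 4789 + 303.0 = 5092 ML/d; C = (4789·3.635 + 303.0·57.10)/5092 = 6.817 mg/L.
After outfall 3: Q = 5092 + 85.60 = 5178 ML/d; C = (5092·6.817 + 85.60·44.00)/5178 = 7.432 mg/L.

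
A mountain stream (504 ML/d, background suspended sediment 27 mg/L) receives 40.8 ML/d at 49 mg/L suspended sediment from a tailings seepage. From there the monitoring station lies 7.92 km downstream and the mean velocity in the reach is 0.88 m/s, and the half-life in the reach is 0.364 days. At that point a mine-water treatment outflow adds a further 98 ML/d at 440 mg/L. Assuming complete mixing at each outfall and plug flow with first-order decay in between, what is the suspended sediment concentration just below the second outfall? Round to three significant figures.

87.0 mg/L

Conservation of mass: C = (504.0·27.00 + 40.80·49.00) / 544.8 = 15610/544.8 = 28.65 mg/L; combined flow 544.8 ML/d.
Travel time t = 7.92·1000 / 0.88 = 9000 s = 2.500 h.
Half-life 0.364 d → k = ln 2 / 0.364 = 1.904 d⁻¹.
Applying C = C₀e^(−kt): 28.65 × 0.8201 = 23.49 mg/L.
At the second outfall, C = (544.8·23.49 + 98.00·440.0) / (544.8 + 98.00) = 86.99 mg/L.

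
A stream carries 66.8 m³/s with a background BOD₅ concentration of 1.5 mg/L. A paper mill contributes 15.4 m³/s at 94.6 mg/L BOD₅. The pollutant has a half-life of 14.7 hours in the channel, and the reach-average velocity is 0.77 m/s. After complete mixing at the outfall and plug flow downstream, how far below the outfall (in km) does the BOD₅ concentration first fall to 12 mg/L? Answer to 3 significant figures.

After mixing, C = (66.80·1.500 + 15.40·94.60) / 82.20 = 1557/82.20 = 18.94 mg/L.
Half-life 14.7 h → k = ln 2 / 14.7 = 0.04715 h⁻¹ = 1.132 d⁻¹.
Set 18.94·exp(−k·t) = 12 → t = ln(18.94/12)/k = 34850 s = 9.681 h.
Distance = v·t = 0.77·34850 = 26840 m = 26.84 km.

26.8 km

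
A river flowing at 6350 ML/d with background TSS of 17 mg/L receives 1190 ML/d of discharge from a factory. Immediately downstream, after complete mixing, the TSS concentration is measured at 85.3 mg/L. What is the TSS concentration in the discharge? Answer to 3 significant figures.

Mass balance: 6350·17.00 + 1190·Cₑ = 7540·85.30
→ Cₑ = (7540·85.30 − 6350·17.00) / 1190 = 449.8 mg/L.

450 mg/L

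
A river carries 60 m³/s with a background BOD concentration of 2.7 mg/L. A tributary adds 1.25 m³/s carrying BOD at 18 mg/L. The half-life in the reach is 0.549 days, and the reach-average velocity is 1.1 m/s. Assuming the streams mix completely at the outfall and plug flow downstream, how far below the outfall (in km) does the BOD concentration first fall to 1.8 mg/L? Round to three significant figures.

After mixing, C = (60.00·2.700 + 1.250·18.00) / 61.25 = 184.5/61.25 = 3.012 mg/L.
Half-life 0.549 d → k = ln 2 / 0.549 = 1.263 d⁻¹.
Set 3.012·exp(−k·t) = 1.8 → t = ln(3.012/1.8)/k = 35240 s = 9.788 h.
Distance = v·t = 1.1·35240 = 38760 m = 38.76 km.

38.8 km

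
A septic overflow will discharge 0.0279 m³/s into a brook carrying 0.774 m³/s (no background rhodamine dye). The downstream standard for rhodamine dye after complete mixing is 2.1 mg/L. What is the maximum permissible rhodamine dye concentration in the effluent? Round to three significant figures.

60.4 mg/L

At the limit, (Qr·Cr + Qe·Cₑ)/(Qr + Qe) = 2.1:
Cₑ = (0.8019·2.1 − 0.7740·0) / 0.02790 = 60.36 mg/L.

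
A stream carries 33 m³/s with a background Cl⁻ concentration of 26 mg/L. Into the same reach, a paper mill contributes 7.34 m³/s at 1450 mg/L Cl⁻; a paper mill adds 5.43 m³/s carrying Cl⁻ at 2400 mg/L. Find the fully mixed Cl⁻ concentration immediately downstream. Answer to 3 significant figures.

Mixed concentration C = ΣQC/ΣQ = (33.00·26.00 + 7.340·1450 + 5.430·2400) / 45.77 = 24530/45.77 = 536.0 mg/L.

536 mg/L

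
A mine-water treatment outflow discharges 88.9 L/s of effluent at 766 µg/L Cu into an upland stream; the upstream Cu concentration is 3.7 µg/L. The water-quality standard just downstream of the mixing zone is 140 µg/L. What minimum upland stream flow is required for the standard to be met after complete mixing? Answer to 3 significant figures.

408 L/s

Set C_mix = 140: (Q·3.700 + 88.90·766.0) / (Q + 88.90) = 140
→ Q = 88.90·(766.0 − 140)/(140 − 3.700) = 408.3 L/s.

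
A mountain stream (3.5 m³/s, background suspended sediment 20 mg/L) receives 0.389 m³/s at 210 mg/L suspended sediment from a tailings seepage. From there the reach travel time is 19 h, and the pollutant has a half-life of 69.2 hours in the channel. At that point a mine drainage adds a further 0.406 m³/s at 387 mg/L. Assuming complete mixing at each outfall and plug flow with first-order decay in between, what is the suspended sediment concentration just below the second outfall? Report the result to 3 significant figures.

Flow-weighted average: C = (3.500·20.00 + 0.3890·210.0) / 3.889 = 151.7/3.889 = 39.00 mg/L; combined flow 3.889 m³/s.
Half-life 69.2 h → k = ln 2 / 69.2 = 0.01002 h⁻¹ = 0.2404 d⁻¹.
First-order decay: C = 39.00·exp(−k·t) = 39.00·0.8267 = 32.25 mg/L.
At the second outfall, C = (3.889·32.25 + 0.4060·387.0) / (3.889 + 0.4060) = 65.78 mg/L.

65.8 mg/L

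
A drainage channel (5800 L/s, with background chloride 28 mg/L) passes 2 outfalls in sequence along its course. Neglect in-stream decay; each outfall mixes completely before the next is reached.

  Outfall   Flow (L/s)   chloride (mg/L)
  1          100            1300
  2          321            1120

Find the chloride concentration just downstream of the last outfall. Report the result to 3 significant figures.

105 mg/L

Outfall 1: combined Q = 5900 L/s; C = (5800·28.00 + 100.0·1300)/5900 = 49.56 mg/L.
Outfall 2: combined Q = 6221 L/s; C = (5900·49.56 + 321.0·1120)/6221 = 104.8 mg/L.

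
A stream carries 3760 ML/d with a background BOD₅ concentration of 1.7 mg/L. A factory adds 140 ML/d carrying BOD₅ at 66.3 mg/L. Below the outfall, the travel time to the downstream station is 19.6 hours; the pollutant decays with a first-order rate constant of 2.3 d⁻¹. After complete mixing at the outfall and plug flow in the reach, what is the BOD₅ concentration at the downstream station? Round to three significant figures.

After mixing, C = (3760·1.700 + 140.0·66.30) / 3900 = 15670/3900 = 4.019 mg/L.
First-order decay: C = 4.019·exp(−k·t) = 4.019·0.1528 = 0.6143 mg/L.

0.614 mg/L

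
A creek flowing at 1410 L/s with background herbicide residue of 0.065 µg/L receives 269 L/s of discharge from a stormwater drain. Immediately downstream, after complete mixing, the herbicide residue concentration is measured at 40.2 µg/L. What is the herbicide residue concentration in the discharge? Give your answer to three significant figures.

251 µg/L

Mass balance: 1410·0.06500 + 269.0·Cₑ = 1679·40.20
→ Cₑ = (1679·40.20 − 1410·0.06500) / 269.0 = 250.6 µg/L.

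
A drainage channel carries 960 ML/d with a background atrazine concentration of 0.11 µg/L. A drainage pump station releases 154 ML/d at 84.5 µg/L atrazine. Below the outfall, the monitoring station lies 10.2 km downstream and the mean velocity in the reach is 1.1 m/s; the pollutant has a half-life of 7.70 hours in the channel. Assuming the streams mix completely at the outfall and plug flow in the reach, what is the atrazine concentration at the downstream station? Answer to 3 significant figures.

After mixing, C = (960.0·0.1100 + 154.0·84.50) / 1114 = 13120/1114 = 11.78 µg/L.
Travel time t = 10.2·1000 / 1.1 = 9273 s = 2.576 h.
Half-life 7.70 h → k = ln 2 / 7.70 = 0.09002 h⁻¹ = 2.160 d⁻¹.
First-order decay: C = 11.78·exp(−k·t) = 11.78·0.7931 = 9.339 µg/L.

9.34 µg/L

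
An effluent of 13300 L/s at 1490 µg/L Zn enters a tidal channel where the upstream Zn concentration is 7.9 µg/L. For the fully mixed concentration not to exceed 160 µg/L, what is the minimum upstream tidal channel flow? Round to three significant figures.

116000 L/s

Set C_mix = 160: (Q·7.900 + 13300·1490) / (Q + 13300) = 160
→ Q = 13300·(1490 − 160)/(160 − 7.900) = 116300 L/s.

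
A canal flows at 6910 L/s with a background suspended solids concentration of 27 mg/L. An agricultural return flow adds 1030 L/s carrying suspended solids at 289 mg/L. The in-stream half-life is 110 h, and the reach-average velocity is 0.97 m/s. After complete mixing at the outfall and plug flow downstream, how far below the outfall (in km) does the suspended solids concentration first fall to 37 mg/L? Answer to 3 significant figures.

277 km

Mixed concentration C = ΣQC/ΣQ = (6910·27.00 + 1030·289.0) / 7940 = 484200/7940 = 60.99 mg/L.
Half-life 110 h → k = ln 2 / 110 = 0.006301 h⁻¹ = 0.1512 d⁻¹.
Set 60.99·exp(−k·t) = 37 → t = ln(60.99/37)/k = 285500 s = 79.31 h.
Distance = v·t = 0.97·285500 = 276900 m = 276.9 km.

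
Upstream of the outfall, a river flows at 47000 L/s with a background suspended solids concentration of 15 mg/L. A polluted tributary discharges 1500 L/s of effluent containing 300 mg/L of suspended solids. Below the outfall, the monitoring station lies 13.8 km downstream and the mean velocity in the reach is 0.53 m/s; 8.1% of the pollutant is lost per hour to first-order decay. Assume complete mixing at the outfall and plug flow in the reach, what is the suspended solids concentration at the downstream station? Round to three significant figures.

Mixed concentration C = ΣQC/ΣQ = (47000·15.00 + 1500·300.0) / 48500 = 1155000/48500 = 23.81 mg/L.
Travel time t = 13.8·1000 / 0.53 = 26040 s = 7.233 h.
8.1%/h lost → k = −ln(1 − 0.081) = 0.08447 h⁻¹.
After decay, C = 23.81 × e^(−kt) = 23.81 × 0.5428 = 12.93 mg/L.

12.9 mg/L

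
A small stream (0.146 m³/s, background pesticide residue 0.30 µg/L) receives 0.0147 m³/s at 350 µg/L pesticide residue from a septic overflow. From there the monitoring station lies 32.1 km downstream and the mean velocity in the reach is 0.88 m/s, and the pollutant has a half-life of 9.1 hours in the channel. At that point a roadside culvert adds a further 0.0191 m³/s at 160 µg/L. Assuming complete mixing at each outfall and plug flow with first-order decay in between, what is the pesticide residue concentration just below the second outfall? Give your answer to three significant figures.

30.3 µg/L

Mixed concentration C = ΣQC/ΣQ = (0.1460·0.3000 + 0.01470·350.0) / 0.1607 = 5.189/0.1607 = 32.29 µg/L; combined flow 0.1607 m³/s.
Travel time t = 32.1·1000 / 0.88 = 36480 s = 10.13 h.
Half-life 9.1 h → k = ln 2 / 9.1 = 0.07617 h⁻¹ = 1.828 d⁻¹.
After decay, C = 32.29 × e^(−kt) = 32.29 × 0.4622 = 14.92 µg/L.
At the second outfall, C = (0.1607·14.92 + 0.01910·160.0) / (0.1607 + 0.01910) = 30.33 µg/L.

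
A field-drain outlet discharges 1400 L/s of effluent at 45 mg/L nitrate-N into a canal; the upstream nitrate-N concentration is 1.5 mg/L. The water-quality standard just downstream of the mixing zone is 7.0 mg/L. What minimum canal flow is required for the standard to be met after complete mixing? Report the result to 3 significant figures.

9670 L/s

Set C_mix = 7.0: (Q·1.500 + 1400·45.00) / (Q + 1400) = 7.0
→ Q = 1400·(45.00 − 7.0)/(7.0 − 1.500) = 9673 L/s.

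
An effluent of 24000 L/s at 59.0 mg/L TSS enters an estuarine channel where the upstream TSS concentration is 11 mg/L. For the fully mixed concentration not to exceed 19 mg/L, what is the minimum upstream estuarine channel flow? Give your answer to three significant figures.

120000 L/s

Set C_mix = 19: (Q·11.00 + 24000·59.00) / (Q + 24000) = 19
→ Q = 24000·(59.00 − 19)/(19 − 11.00) = 120000 L/s.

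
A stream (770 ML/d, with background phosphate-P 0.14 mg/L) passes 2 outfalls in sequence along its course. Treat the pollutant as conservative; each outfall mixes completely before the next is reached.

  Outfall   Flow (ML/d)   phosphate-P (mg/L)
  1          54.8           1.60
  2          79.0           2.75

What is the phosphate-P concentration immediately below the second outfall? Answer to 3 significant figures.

0.457 mg/L

Outfall 1: combined Q = 824.8 ML/d; C = (770.0·0.1400 + 54.80·1.600)/824.8 = 0.2370 mg/L.
Outfall 2: combined Q = 903.8 ML/d; C = (824.8·0.2370 + 79.00·2.750)/903.8 = 0.4567 mg/L.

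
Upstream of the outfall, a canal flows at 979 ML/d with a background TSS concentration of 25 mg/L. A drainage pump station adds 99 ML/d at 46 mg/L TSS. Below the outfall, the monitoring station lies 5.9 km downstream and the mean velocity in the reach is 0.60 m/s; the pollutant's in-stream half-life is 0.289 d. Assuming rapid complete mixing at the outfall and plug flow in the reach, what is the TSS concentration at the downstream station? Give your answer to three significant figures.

Flow-weighted average: C = (979.0·25.00 + 99.00·46.00) / 1078 = 29030/1078 = 26.93 mg/L.
Travel time t = 5.9·1000 / 0.60 = 9833 s = 2.731 h.
Half-life 0.289 d → k = ln 2 / 0.289 = 2.398 d⁻¹.
Decay over the reach: 26.93·exp(−kt) = 26.93·0.7611 = 20.50 mg/L.

20.5 mg/L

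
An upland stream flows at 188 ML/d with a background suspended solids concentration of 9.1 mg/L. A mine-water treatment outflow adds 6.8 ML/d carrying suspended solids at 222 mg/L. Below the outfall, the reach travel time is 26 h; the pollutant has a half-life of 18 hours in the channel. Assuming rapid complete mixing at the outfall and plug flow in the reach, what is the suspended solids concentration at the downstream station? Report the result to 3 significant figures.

Mass balance: C = (188.0·9.100 + 6.800·222.0) / 194.8 = 3220/194.8 = 16.53 mg/L.
Half-life 18 h → k = ln 2 / 18 = 0.03851 h⁻¹ = 0.9242 d⁻¹.
First-order decay: C = 16.53·exp(−k·t) = 16.53·0.3674 = 6.074 mg/L.

6.07 mg/L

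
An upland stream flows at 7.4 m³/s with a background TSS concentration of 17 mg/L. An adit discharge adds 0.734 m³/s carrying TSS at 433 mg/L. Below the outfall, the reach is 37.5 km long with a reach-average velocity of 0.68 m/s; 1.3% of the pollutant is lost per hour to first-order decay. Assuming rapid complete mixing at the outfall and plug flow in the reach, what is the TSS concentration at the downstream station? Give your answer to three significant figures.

44.6 mg/L

After mixing, C = (7.400·17.00 + 0.7340·433.0) / 8.134 = 443.6/8.134 = 54.54 mg/L.
Travel time t = 37.5·1000 / 0.68 = 55150 s = 15.32 h.
1.3%/h lost → k = −ln(1 − 0.013) = 0.01309 h⁻¹.
First-order decay: C = 54.54·exp(−k·t) = 54.54·0.8184 = 44.63 mg/L.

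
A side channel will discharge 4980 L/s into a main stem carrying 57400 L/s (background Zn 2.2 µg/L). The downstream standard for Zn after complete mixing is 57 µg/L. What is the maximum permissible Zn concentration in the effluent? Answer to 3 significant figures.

689 µg/L

At the limit, (Qr·Cr + Qe·Cₑ)/(Qr + Qe) = 57:
Cₑ = (62380·57 − 57400·2.200) / 4980 = 688.6 µg/L.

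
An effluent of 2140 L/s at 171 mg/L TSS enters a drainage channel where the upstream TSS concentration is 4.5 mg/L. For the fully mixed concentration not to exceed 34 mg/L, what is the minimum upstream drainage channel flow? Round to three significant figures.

Set C_mix = 34: (Q·4.500 + 2140·171.0) / (Q + 2140) = 34
→ Q = 2140·(171.0 − 34)/(34 − 4.500) = 9938 L/s.

9940 L/s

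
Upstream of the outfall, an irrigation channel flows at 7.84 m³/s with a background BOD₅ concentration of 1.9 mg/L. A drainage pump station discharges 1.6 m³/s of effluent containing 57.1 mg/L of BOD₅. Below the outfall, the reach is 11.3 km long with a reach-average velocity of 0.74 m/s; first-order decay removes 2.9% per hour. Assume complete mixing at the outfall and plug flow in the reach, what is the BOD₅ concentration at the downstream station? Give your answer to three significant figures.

9.94 mg/L

Mixed concentration C = ΣQC/ΣQ = (7.840·1.900 + 1.600·57.10) / 9.440 = 106.3/9.440 = 11.26 mg/L.
Travel time t = 11.3·1000 / 0.74 = 15270 s = 4.242 h.
2.9%/h lost → k = −ln(1 − 0.029) = 0.02943 h⁻¹.
First-order decay: C = 11.26·exp(−k·t) = 11.26·0.8826 = 9.935 mg/L.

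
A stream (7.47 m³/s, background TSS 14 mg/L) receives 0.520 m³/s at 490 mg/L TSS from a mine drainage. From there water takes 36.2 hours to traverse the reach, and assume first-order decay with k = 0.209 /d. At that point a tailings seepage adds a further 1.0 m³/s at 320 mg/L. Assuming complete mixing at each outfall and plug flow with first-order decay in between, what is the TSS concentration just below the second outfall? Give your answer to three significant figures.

64.8 mg/L

Flow-weighted average: C = (7.470·14.00 + 0.5200·490.0) / 7.990 = 359.4/7.990 = 44.98 mg/L; combined flow 7.990 m³/s.
Applying C = C₀e^(−kt): 44.98 × 0.7296 = 32.82 mg/L.
At the second outfall, C = (7.990·32.82 + 1.000·320.0) / (7.990 + 1.000) = 64.76 mg/L.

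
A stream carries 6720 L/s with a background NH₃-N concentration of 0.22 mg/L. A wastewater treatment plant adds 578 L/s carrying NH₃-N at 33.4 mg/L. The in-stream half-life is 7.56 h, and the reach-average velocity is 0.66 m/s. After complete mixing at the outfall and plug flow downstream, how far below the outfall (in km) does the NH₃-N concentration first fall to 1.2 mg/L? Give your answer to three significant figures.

Flow-weighted average: C = (6720·0.2200 + 578.0·33.40) / 7298 = 20780/7298 = 2.848 mg/L.
Half-life 7.56 h → k = ln 2 / 7.56 = 0.09169 h⁻¹ = 2.200 d⁻¹.
Set 2.848·exp(−k·t) = 1.2 → t = ln(2.848/1.2)/k = 33930 s = 9.426 h.
Distance = v·t = 0.66·33930 = 22400 m = 22.40 km.

22.4 km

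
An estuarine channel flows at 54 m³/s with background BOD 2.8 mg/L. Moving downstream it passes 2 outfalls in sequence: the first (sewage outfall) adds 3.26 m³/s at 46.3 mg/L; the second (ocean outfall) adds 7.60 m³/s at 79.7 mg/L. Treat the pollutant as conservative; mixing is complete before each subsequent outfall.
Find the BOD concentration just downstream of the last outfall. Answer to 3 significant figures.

14.0 mg/L

Outfall 1: combined Q = 57.26 m³/s; C = (54.00·2.800 + 3.260·46.30)/57.26 = 5.277 mg/L.
Outfall 2: combined Q = 64.86 m³/s; C = (57.26·5.277 + 7.600·79.70)/64.86 = 14.00 mg/L.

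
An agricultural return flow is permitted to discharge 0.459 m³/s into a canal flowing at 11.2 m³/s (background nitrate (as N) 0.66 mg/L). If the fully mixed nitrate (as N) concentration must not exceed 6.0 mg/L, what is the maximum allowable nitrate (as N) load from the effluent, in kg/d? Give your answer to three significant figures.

Mass balance at the limit: 11.20·0.6600 + 0.4590·Cₑ = 11.66·6.0 → Cₑ = 136.3 mg/L.
Load = 0.4590 m³/s × 136.3 g/m³ × 86 400 s/d = 5405 kg/d.

5410 kg/d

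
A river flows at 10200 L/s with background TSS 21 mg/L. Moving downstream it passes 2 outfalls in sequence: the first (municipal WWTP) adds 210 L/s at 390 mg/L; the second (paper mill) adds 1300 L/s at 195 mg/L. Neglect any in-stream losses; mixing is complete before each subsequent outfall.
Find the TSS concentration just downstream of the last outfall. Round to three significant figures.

Below outfall 1: Q → 10410 L/s, C = (10200·21.00 + 210.0·390.0)/10410 = 28.44 mg/L.
Below outfall 2: Q → 11710 L/s, C = (10410·28.44 + 1300·195.0)/11710 = 46.93 mg/L.

46.9 mg/L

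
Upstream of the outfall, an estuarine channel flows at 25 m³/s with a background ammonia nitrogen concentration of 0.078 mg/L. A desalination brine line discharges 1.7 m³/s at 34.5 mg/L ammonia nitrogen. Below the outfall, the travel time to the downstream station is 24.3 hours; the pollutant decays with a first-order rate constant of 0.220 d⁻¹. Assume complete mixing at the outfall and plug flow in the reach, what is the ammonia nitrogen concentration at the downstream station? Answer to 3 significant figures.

1.82 mg/L

Mixed concentration C = ΣQC/ΣQ = (25.00·0.07800 + 1.700·34.50) / 26.70 = 60.60/26.70 = 2.270 mg/L.
After decay, C = 2.270 × e^(−kt) = 2.270 × 0.8003 = 1.816 mg/L.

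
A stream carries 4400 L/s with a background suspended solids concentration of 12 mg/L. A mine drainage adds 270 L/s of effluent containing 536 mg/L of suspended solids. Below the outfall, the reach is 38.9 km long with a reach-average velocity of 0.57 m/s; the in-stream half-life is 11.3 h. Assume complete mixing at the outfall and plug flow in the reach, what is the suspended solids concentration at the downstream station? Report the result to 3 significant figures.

Flow-weighted average: C = (4400·12.00 + 270.0·536.0) / 4670 = 197500/4670 = 42.30 mg/L.
Travel time t = 38.9·1000 / 0.57 = 68250 s = 18.96 h.
Half-life 11.3 h → k = ln 2 / 11.3 = 0.06134 h⁻¹ = 1.472 d⁻¹.
Decay over the reach: 42.30·exp(−kt) = 42.30·0.3126 = 13.22 mg/L.

13.2 mg/L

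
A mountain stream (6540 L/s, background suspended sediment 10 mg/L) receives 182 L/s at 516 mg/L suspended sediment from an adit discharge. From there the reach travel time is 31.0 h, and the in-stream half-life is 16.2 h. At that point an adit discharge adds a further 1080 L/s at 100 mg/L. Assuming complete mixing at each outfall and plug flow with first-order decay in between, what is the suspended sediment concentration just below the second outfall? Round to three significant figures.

Mixed concentration C = ΣQC/ΣQ = (6540·10.00 + 182.0·516.0) / 6722 = 159300/6722 = 23.70 mg/L; combined flow 6722 L/s.
Half-life 16.2 h → k = ln 2 / 16.2 = 0.04279 h⁻¹ = 1.027 d⁻¹.
Applying C = C₀e^(−kt): 23.70 × 0.2654 = 6.291 mg/L.
Second outfall: C = (6722·6.291 + 1080·100.0)/7802 = 19.26 mg/L.

19.3 mg/L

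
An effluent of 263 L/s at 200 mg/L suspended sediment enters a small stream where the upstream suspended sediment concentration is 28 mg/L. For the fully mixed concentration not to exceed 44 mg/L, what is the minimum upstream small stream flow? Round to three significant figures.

Set C_mix = 44: (Q·28.00 + 263.0·200.0) / (Q + 263.0) = 44
→ Q = 263.0·(200.0 − 44)/(44 − 28.00) = 2564 L/s.

2560 L/s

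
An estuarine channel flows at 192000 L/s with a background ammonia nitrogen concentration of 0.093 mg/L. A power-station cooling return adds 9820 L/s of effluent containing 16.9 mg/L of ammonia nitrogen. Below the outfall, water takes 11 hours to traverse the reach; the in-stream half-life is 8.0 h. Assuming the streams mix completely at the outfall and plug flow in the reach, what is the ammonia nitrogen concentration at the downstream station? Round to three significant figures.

Flow-weighted average: C = (192000·0.09300 + 9820·16.90) / 201800 = 183800/201800 = 0.9108 mg/L.
Half-life 8.0 h → k = ln 2 / 8.0 = 0.08664 h⁻¹ = 2.079 d⁻¹.
Applying C = C₀e^(−kt): 0.9108 × 0.3856 = 0.3512 mg/L.

0.351 mg/L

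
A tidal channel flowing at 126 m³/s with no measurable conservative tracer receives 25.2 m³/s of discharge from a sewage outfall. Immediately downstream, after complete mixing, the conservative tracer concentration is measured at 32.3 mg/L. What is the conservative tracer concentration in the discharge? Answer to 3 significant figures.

Mass balance: 126.0·0 + 25.20·Cₑ = 151.2·32.30
→ Cₑ = (151.2·32.30 − 126.0·0) / 25.20 = 193.8 mg/L.

194 mg/L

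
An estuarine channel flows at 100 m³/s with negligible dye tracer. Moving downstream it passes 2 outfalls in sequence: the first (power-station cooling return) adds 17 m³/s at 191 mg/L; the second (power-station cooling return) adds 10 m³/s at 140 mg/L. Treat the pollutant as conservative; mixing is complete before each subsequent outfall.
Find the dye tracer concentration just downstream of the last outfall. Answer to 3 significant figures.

36.6 mg/L

Below outfall 1: Q → 117.0 m³/s, C = (100.0·0 + 17.00·191.0)/117.0 = 27.75 mg/L.
Below outfall 2: Q → 127.0 m³/s, C = (117.0·27.75 + 10.00·140.0)/127.0 = 36.59 mg/L.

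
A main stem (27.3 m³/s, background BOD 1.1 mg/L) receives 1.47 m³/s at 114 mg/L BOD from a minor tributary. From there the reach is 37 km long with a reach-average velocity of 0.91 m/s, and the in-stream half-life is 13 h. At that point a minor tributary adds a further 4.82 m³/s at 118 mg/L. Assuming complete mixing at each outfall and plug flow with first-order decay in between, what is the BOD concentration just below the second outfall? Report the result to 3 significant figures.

Conservation of mass: C = (27.30·1.100 + 1.470·114.0) / 28.77 = 197.6/28.77 = 6.869 mg/L; combined flow 28.77 m³/s.
Travel time t = 37·1000 / 0.91 = 40660 s = 11.29 h.
Half-life 13 h → k = ln 2 / 13 = 0.05332 h⁻¹ = 1.280 d⁻¹.
Applying C = C₀e^(−kt): 6.869 × 0.5476 = 3.761 mg/L.
Second outfall: C = (28.77·3.761 + 4.820·118.0)/33.59 = 20.15 mg/L.

20.2 mg/L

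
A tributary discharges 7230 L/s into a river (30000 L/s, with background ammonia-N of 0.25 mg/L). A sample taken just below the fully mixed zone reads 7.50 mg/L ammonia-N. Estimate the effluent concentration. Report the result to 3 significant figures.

37.6 mg/L

Mass balance: 30000·0.2500 + 7230·Cₑ = 37230·7.500
→ Cₑ = (37230·7.500 − 30000·0.2500) / 7230 = 37.58 mg/L.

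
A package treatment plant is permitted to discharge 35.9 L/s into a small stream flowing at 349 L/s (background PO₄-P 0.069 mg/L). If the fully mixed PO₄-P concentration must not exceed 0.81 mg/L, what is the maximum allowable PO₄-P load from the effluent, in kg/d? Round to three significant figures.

Mass balance at the limit: 349.0·0.06900 + 35.90·Cₑ = 384.9·0.81 → Cₑ = 8.014 mg/L.
35.90 L/s = 0.03590 m³/s. Load = 0.03590 m³/s × 8.014 g/m³ × 86 400 s/d = 24.86 kg/d.

24.9 kg/d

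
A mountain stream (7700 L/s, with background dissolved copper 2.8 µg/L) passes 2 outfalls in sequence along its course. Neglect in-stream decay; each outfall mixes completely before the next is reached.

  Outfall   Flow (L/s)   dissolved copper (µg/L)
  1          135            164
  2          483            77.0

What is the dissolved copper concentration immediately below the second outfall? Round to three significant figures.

Outfall 1: combined Q = 7835 L/s; C = (7700·2.800 + 135.0·164.0)/7835 = 5.578 µg/L.
Outfall 2: combined Q = 8318 L/s; C = (7835·5.578 + 483.0·77.00)/8318 = 9.725 µg/L.

9.72 µg/L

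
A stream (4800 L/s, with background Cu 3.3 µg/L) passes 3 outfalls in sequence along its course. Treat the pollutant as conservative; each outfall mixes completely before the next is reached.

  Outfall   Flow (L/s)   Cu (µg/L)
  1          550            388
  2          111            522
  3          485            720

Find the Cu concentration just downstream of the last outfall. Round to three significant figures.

107 µg/L

After outfall 1: Q = 4800 + 550.0 = 5350 L/s; C = (4800·3.300 + 550.0·388.0)/5350 = 42.85 µg/L.
After outfall 2: Q = 5350 + 111.0 = 5461 L/s; C = (5350·42.85 + 111.0·522.0)/5461 = 52.59 µg/L.
After outfall 3: Q = 5461 + 485.0 = 5946 L/s; C = (5461·52.59 + 485.0·720.0)/5946 = 107.0 µg/L.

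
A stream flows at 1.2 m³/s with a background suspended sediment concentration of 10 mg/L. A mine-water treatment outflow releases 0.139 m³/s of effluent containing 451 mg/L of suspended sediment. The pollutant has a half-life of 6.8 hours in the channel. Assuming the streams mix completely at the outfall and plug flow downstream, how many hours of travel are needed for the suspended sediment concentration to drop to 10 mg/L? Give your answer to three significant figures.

16.9 h

Mixed concentration C = ΣQC/ΣQ = (1.200·10.00 + 0.1390·451.0) / 1.339 = 74.69/1.339 = 55.78 mg/L.
Half-life 6.8 h → k = ln 2 / 6.8 = 0.1019 h⁻¹ = 2.446 d⁻¹.
55.78·exp(−k·t) = 10 → t = ln(55.78/10)/k = 60700 s = 16.86 h.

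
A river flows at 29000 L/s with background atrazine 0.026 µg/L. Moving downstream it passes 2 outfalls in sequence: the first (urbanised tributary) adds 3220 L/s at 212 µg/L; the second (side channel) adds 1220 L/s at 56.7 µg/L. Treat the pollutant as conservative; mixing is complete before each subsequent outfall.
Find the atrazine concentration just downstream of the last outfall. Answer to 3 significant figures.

Outfall 1: combined Q = 32220 L/s; C = (29000·0.02600 + 3220·212.0)/32220 = 21.21 µg/L.
Outfall 2: combined Q = 33440 L/s; C = (32220·21.21 + 1220·56.70)/33440 = 22.51 µg/L.

22.5 µg/L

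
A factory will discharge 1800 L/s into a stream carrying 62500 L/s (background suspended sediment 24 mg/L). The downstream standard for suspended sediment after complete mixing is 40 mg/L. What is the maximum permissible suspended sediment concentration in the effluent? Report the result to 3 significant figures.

596 mg/L

At the limit, (Qr·Cr + Qe·Cₑ)/(Qr + Qe) = 40:
Cₑ = (64300·40 − 62500·24.00) / 1800 = 595.6 mg/L.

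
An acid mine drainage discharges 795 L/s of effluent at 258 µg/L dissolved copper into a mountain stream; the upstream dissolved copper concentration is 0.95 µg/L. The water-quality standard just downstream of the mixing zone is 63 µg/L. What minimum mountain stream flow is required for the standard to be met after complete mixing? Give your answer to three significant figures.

Set C_mix = 63: (Q·0.9500 + 795.0·258.0) / (Q + 795.0) = 63
→ Q = 795.0·(258.0 − 63)/(63 − 0.9500) = 2498 L/s.

2500 L/s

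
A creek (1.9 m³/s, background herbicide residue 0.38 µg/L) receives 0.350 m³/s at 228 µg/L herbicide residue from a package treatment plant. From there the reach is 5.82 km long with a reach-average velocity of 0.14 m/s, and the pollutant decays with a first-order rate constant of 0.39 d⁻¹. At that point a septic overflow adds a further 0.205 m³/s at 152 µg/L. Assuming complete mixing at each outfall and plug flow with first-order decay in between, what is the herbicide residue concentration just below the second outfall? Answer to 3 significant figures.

39.9 µg/L

Flow-weighted average: C = (1.900·0.3800 + 0.3500·228.0) / 2.250 = 80.52/2.250 = 35.79 µg/L; combined flow 2.250 m³/s.
Travel time t = 5.82·1000 / 0.14 = 41570 s = 11.55 h.
After decay, C = 35.79 × e^(−kt) = 35.79 × 0.8289 = 29.66 µg/L.
At the second outfall, C = (2.250·29.66 + 0.2050·152.0) / (2.250 + 0.2050) = 39.88 µg/L.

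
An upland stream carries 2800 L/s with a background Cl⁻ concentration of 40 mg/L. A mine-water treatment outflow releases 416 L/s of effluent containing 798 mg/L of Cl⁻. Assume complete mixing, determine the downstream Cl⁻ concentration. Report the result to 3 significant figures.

Mass balance: C = (2800·40.00 + 416.0·798.0) / 3216 = 444000/3216 = 138.0 mg/L.

138 mg/L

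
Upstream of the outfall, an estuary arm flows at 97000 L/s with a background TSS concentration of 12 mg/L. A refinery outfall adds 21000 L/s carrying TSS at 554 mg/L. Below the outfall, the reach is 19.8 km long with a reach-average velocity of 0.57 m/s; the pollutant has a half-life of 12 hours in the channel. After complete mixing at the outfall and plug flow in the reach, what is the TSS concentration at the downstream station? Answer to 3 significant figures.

62.1 mg/L

Mixed concentration C = ΣQC/ΣQ = (97000·12.00 + 21000·554.0) / 118000 = 12800000/118000 = 108.5 mg/L.
Travel time t = 19.8·1000 / 0.57 = 34740 s = 9.649 h.
Half-life 12 h → k = ln 2 / 12 = 0.05776 h⁻¹ = 1.386 d⁻¹.
After decay, C = 108.5 × e^(−kt) = 108.5 × 0.5727 = 62.12 mg/L.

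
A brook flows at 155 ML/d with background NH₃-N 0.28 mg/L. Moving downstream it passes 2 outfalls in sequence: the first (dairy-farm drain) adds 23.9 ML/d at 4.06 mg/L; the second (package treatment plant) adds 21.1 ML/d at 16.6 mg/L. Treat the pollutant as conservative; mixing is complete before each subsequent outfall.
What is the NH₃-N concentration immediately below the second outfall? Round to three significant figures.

2.45 mg/L

Outfall 1: combined Q = 178.9 ML/d; C = (155.0·0.2800 + 23.90·4.060)/178.9 = 0.7850 mg/L.
Outfall 2: combined Q = 200.0 ML/d; C = (178.9·0.7850 + 21.10·16.60)/200.0 = 2.453 mg/L.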